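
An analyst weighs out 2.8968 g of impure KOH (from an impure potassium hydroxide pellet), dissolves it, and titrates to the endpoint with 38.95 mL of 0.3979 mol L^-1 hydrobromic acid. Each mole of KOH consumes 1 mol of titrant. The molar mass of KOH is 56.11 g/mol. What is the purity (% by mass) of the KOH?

n(HBr) = 0.3979 x 0.03895 = 0.01550 mol.
n(KOH) = 0.01550 / 1 = 0.01550 mol.
mass of KOH = 0.01550 x 56.11 = 0.8696 g.
% purity = 0.8696 / 2.8968 x 100 = 30.0%.

30.0%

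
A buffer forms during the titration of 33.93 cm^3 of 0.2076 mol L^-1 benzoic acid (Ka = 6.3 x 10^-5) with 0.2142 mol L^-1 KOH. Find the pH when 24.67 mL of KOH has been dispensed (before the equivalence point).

Initial n(C6H5COOH) = 0.2076 x 0.03393 = 0.007044 mol.
n(KOH) added = 0.2142 x 0.02467 = 0.005284 mol, converting that many moles of C6H5COOH to C6H5COO-.
Remaining n(C6H5COOH) = 0.001760 mol; n(C6H5COO-) = 0.005284 mol.
By Henderson-Hasselbalch, pH = pKa + log([A^-]/[HA]) = 4.20 + log(0.005284/0.001760) = 4.20 + (+0.48) = 4.68.

4.68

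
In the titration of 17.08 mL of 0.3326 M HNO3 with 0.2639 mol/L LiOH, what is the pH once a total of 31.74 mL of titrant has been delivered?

12.74

n(acid) = 0.3326 x 0.01708 = 0.005681 mol; n(LiOH) added = 0.2639 x 0.03174 = 0.008376 mol.
Base is in excess by 0.008376 - 0.005681 = 0.002695 mol in a total volume of 0.04882 L.
[OH^-] = 0.002695/0.04882 = 0.05521 M, so pOH = 1.26 and pH = 14.00 - 1.26 = 12.74.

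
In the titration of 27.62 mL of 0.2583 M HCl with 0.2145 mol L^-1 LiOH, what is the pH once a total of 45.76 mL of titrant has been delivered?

n(acid) = 0.2583 x 0.02762 = 0.007134 mol; n(LiOH) added = 0.2145 x 0.04576 = 0.009816 mol.
Base is in excess by 0.009816 - 0.007134 = 0.002681 mol in a total volume of 0.07338 L.
[OH^-] = 0.002681/0.07338 = 0.03654 M, so pOH = 1.44 and pH = 14.00 - 1.44 = 12.56.

12.56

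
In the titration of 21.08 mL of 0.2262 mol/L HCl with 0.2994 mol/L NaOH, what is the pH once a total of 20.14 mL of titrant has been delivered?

12.49

n(acid) = 0.2262 x 0.02108 = 0.004768 mol; n(NaOH) added = 0.2994 x 0.02014 = 0.006030 mol.
Base is in excess by 0.006030 - 0.004768 = 0.001262 mol in a total volume of 0.04122 L.
[OH^-] = 0.001262/0.04122 = 0.03061 M, so pOH = 1.51 and pH = 14.00 - 1.51 = 12.49.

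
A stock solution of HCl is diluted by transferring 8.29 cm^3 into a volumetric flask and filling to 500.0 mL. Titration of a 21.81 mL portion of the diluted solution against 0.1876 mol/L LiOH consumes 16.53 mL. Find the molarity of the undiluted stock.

n(LiOH) = 0.1876 x 0.01653 = 0.003101 mol.
n(HCl) in the aliquot = 0.003101 mol.
[diluted HCl] = 0.003101 / 0.02181 = 0.1422 M.
Dilution factor = 500.0/8.290 = 60.31, so [stock] = 0.1422 x 60.31 = 8.58 M.

8.58 M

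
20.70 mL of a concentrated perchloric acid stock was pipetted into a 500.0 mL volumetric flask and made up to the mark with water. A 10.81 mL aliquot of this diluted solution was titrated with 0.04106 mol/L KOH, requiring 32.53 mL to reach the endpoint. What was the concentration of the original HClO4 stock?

2.98 M

n(KOH) = 0.04106 x 0.03253 = 0.001336 mol.
n(HClO4) in the aliquot = 0.001336 mol.
[diluted HClO4] = 0.001336 / 0.01081 = 0.1236 M.
Dilution factor = 500.0/20.70 = 24.15, so [stock] = 0.1236 x 24.15 = 2.98 M.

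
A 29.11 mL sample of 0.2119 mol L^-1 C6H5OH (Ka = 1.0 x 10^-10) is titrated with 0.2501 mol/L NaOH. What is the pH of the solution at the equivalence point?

11.53

n(C6H5OH) = 0.2119 x 0.02911 = 0.006168 mol; V(NaOH) at equivalence = 0.006168/0.2501 = 0.02466 L.
At equivalence all the acid is converted to C6H5O-; total volume = 0.02911 + 0.02466 = 0.05377 L, so [C6H5O-] = 0.006168/0.05377 = 0.1147 M.
Kb = Kw/Ka = 1.0e-14 / 1.0 x 10^-10 = 0.000100.
[OH^-] = sqrt(Kb x [C6H5O-]) = sqrt(0.000100 x 0.1147) = 0.00339 M.
pOH = 2.47, so pH = 14.00 - 2.47 = 11.53.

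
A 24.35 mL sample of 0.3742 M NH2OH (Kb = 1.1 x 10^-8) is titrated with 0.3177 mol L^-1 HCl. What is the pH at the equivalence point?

n(NH2OH) = 0.3742 x 0.02435 = 0.009112 mol; V(HCl) at equivalence = 0.009112/0.3177 = 0.02868 L.
At equivalence the base is fully converted to NH3OH+; total volume = 0.05303 L, so [NH3OH+] = 0.009112/0.05303 = 0.1718 M.
Ka(NH3OH+) = Kw/Kb = 1.0e-14 / 1.1 x 10^-8 = 9.09e-7.
[H^+] = sqrt(Ka x [NH3OH+]) = sqrt(9.09e-7 x 0.1718) = 0.000395 M.
pH = -log(0.000395) = 3.40.

3.40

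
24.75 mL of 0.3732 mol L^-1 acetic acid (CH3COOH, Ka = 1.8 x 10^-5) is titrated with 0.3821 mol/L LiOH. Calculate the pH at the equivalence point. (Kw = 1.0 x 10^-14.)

n(CH3COOH) = 0.3732 x 0.02475 = 0.009237 mol; V(LiOH) at equivalence = 0.009237/0.3821 = 0.02417 L.
At equivalence all the acid is converted to CH3COO-; total volume = 0.02475 + 0.02417 = 0.04892 L, so [CH3COO-] = 0.009237/0.04892 = 0.1888 M.
Kb = Kw/Ka = 1.0e-14 / 1.8 x 10^-5 = 5.56e-10.
[OH^-] = sqrt(Kb x [CH3COO-]) = sqrt(5.56e-10 x 0.1888) = 1.02e-5 M.
pOH = 4.99, so pH = 14.00 - 4.99 = 9.01.

9.01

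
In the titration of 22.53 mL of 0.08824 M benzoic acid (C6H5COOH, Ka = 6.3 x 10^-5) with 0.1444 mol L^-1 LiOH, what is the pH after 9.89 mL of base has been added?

Initial n(C6H5COOH) = 0.08824 x 0.02253 = 0.001988 mol.
n(LiOH) added = 0.1444 x 0.009890 = 0.001428 mol, converting that many moles of C6H5COOH to C6H5COO-.
Remaining n(C6H5COOH) = 0.0005599 mol; n(C6H5COO-) = 0.001428 mol.
By Henderson-Hasselbalch, pH = pKa + log([A^-]/[HA]) = 4.20 + log(0.001428/0.0005599) = 4.20 + (+0.41) = 4.61.

4.61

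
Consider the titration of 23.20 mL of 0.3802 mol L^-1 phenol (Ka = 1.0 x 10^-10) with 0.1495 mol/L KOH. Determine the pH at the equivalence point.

11.52

n(C6H5OH) = 0.3802 x 0.02320 = 0.008821 mol; V(KOH) at equivalence = 0.008821/0.1495 = 0.05900 L.
At equivalence all the acid is converted to C6H5O-; total volume = 0.02320 + 0.05900 = 0.08220 L, so [C6H5O-] = 0.008821/0.08220 = 0.1073 M.
Kb = Kw/Ka = 1.0e-14 / 1.0 x 10^-10 = 0.000100.
[OH^-] = sqrt(Kb x [C6H5O-]) = sqrt(0.000100 x 0.1073) = 0.00328 M.
pOH = 2.48, so pH = 14.00 - 2.48 = 11.52.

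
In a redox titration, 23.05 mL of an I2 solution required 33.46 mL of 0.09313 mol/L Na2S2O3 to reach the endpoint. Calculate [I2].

0.0676 M

n(Na2S2O3) = 0.09313 x 0.03346 = 0.003116 mol.
From the balanced equation, 2 mol Na2S2O3 reacts with 1 mol I2, so n(I2) = 0.003116 x 1/2 = 0.001558 mol.
[I2] = 0.001558 / 0.02305 L = 0.0676 M.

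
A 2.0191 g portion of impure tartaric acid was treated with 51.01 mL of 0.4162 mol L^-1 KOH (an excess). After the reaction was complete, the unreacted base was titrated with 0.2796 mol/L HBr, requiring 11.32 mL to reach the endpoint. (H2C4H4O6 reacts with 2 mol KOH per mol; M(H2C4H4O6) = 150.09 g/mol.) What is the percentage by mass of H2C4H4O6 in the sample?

67.1%

Total n(KOH) added = 0.4162 x 0.05101 = 0.02123 mol.
n(HBr) used = 0.2796 x 0.01132 = 0.003165 mol, which equals the excess n(KOH).
So n(KOH) consumed by the sample = 0.02123 - 0.003165 = 0.01807 mol.
n(H2C4H4O6) = 0.01807 / 2 = 0.009033 mol.
mass H2C4H4O6 = 0.009033 x 150.09 = 1.356 g, so %H2C4H4O6 = 1.356/2.0191 x 100 = 67.1%.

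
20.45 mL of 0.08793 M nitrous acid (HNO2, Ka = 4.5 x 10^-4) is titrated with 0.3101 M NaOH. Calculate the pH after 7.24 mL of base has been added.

n(acid) = 0.08793 x 0.02045 = 0.001798 mol; n(NaOH) added = 0.3101 x 0.007240 = 0.002245 mol.
Base is in excess by 0.002245 - 0.001798 = 0.0004470 mol in a total volume of 0.02769 L.
[OH^-] = 0.0004470/0.02769 = 0.01614 M, so pOH = 1.79 and pH = 14.00 - 1.79 = 12.21.

12.21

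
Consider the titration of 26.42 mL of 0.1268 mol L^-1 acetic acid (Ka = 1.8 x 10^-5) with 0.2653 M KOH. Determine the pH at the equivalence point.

n(CH3COOH) = 0.1268 x 0.02642 = 0.003350 mol; V(KOH) at equivalence = 0.003350/0.2653 = 0.01263 L.
At equivalence all the acid is converted to CH3COO-; total volume = 0.02642 + 0.01263 = 0.03905 L, so [CH3COO-] = 0.003350/0.03905 = 0.08579 M.
Kb = Kw/Ka = 1.0e-14 / 1.8 x 10^-5 = 5.56e-10.
[OH^-] = sqrt(Kb x [CH3COO-]) = sqrt(5.56e-10 x 0.08579) = 6.90e-6 M.
pOH = 5.16, so pH = 14.00 - 5.16 = 8.84.

8.84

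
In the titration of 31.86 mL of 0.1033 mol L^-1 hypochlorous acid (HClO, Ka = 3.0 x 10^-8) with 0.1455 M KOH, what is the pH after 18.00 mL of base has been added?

8.11

Initial n(HClO) = 0.1033 x 0.03186 = 0.003291 mol.
n(KOH) added = 0.1455 x 0.01800 = 0.002619 mol, converting that many moles of HClO to ClO-.
Remaining n(HClO) = 0.0006721 mol; n(ClO-) = 0.002619 mol.
By Henderson-Hasselbalch, pH = pKa + log([A^-]/[HA]) = 7.52 + log(0.002619/0.0006721) = 7.52 + (+0.59) = 8.11.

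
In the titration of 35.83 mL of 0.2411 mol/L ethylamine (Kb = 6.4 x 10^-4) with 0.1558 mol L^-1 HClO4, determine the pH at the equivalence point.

5.92

n(C2H5NH2) = 0.2411 x 0.03583 = 0.008639 mol; V(HClO4) at equivalence = 0.008639/0.1558 = 0.05545 L.
At equivalence the base is fully converted to C2H5NH3+; total volume = 0.09128 L, so [C2H5NH3+] = 0.008639/0.09128 = 0.09464 M.
Ka(C2H5NH3+) = Kw/Kb = 1.0e-14 / 6.4 x 10^-4 = 1.56e-11.
[H^+] = sqrt(Ka x [C2H5NH3+]) = sqrt(1.56e-11 x 0.09464) = 1.22e-6 M.
pH = -log(1.22e-6) = 5.92.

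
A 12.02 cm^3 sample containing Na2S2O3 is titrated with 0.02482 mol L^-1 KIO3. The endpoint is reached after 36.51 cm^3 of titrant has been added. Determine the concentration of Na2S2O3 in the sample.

n(KIO3) = 0.02482 x 0.03651 = 0.0009062 mol.
From the balanced equation, 1 mol KIO3 reacts with 6 mol Na2S2O3, so n(Na2S2O3) = 0.0009062 x 6/1 = 0.005437 mol.
[Na2S2O3] = 0.005437 / 0.01202 L = 0.452 M.

0.452 M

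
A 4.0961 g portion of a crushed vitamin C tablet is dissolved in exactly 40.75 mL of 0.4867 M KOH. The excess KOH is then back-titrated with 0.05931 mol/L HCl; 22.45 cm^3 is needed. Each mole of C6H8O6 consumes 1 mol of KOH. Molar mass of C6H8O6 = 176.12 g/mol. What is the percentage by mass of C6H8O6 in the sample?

Total n(KOH) added = 0.4867 x 0.04075 = 0.01983 mol.
n(HCl) used = 0.05931 x 0.02245 = 0.001332 mol, which equals the excess n(KOH).
So n(KOH) consumed by the sample = 0.01983 - 0.001332 = 0.01850 mol.
n(C6H8O6) = 0.01850 / 1 = 0.01850 mol.
mass C6H8O6 = 0.01850 x 176.12 = 3.258 g, so %C6H8O6 = 3.258/4.0961 x 100 = 79.6%.

79.6%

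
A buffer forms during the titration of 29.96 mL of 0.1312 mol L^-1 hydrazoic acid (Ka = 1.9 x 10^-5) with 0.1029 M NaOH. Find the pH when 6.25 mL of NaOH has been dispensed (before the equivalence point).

4.01

Initial n(HN3) = 0.1312 x 0.02996 = 0.003931 mol.
n(NaOH) added = 0.1029 x 0.006250 = 0.0006431 mol, converting that many moles of HN3 to N3-.
Remaining n(HN3) = 0.003288 mol; n(N3-) = 0.0006431 mol.
By Henderson-Hasselbalch, pH = pKa + log([A^-]/[HA]) = 4.72 + log(0.0006431/0.003288) = 4.72 + (-0.71) = 4.01.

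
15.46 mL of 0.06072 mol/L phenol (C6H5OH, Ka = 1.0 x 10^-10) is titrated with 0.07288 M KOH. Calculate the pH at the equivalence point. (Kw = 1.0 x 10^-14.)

11.26

n(C6H5OH) = 0.06072 x 0.01546 = 0.0009387 mol; V(KOH) at equivalence = 0.0009387/0.07288 = 0.01288 L.
At equivalence all the acid is converted to C6H5O-; total volume = 0.01546 + 0.01288 = 0.02834 L, so [C6H5O-] = 0.0009387/0.02834 = 0.03312 M.
Kb = Kw/Ka = 1.0e-14 / 1.0 x 10^-10 = 0.000100.
[OH^-] = sqrt(Kb x [C6H5O-]) = sqrt(0.000100 x 0.03312) = 0.00182 M.
pOH = 2.74, so pH = 14.00 - 2.74 = 11.26.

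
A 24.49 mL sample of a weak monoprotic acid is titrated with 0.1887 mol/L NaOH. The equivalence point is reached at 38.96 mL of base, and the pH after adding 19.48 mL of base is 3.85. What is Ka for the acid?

1.4 x 10^-4

19.48 mL is half of the equivalence volume, so this is the half-equivalence point where [HA] = [A^-].
At half-equivalence pH = pKa, so pKa = 3.85.
Ka = 10^(-3.85) = 1.4 x 10^-4.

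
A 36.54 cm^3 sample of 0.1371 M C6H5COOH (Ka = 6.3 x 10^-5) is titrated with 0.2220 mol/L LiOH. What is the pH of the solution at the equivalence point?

n(C6H5COOH) = 0.1371 x 0.03654 = 0.005010 mol; V(LiOH) at equivalence = 0.005010/0.2220 = 0.02257 L.
At equivalence all the acid is converted to C6H5COO-; total volume = 0.03654 + 0.02257 = 0.05911 L, so [C6H5COO-] = 0.005010/0.05911 = 0.08476 M.
Kb = Kw/Ka = 1.0e-14 / 6.3 x 10^-5 = 1.59e-10.
[OH^-] = sqrt(Kb x [C6H5COO-]) = sqrt(1.59e-10 x 0.08476) = 3.67e-6 M.
pOH = 5.44, so pH = 14.00 - 5.44 = 8.56.

8.56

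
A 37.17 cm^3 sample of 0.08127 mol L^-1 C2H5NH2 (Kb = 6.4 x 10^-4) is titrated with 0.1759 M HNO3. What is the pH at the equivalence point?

n(C2H5NH2) = 0.08127 x 0.03717 = 0.003021 mol; V(HNO3) at equivalence = 0.003021/0.1759 = 0.01717 L.
At equivalence the base is fully converted to C2H5NH3+; total volume = 0.05434 L, so [C2H5NH3+] = 0.003021/0.05434 = 0.05559 M.
Ka(C2H5NH3+) = Kw/Kb = 1.0e-14 / 6.4 x 10^-4 = 1.56e-11.
[H^+] = sqrt(Ka x [C2H5NH3+]) = sqrt(1.56e-11 x 0.05559) = 9.32e-7 M.
pH = -log(9.32e-7) = 6.03.

6.03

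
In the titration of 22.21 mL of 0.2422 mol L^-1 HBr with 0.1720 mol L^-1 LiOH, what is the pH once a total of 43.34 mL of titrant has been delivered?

n(acid) = 0.2422 x 0.02221 = 0.005379 mol; n(LiOH) added = 0.1720 x 0.04334 = 0.007454 mol.
Base is in excess by 0.007454 - 0.005379 = 0.002075 mol in a total volume of 0.06555 L.
[OH^-] = 0.002075/0.06555 = 0.03166 M, so pOH = 1.50 and pH = 14.00 - 1.50 = 12.50.

12.50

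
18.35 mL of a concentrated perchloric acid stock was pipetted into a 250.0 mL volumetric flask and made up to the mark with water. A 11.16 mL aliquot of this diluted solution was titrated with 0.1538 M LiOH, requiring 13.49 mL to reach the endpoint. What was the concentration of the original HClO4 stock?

2.53 M

n(LiOH) = 0.1538 x 0.01349 = 0.002075 mol.
n(HClO4) in the aliquot = 0.002075 mol.
[diluted HClO4] = 0.002075 / 0.01116 = 0.1859 M.
Dilution factor = 250.0/18.35 = 13.62, so [stock] = 0.1859 x 13.62 = 2.53 M.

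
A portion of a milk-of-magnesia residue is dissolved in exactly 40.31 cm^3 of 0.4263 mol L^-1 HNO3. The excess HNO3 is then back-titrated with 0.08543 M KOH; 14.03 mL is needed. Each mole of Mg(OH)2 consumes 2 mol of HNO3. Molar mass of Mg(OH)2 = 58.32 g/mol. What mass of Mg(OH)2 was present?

Total n(HNO3) added = 0.4263 x 0.04031 = 0.01718 mol.
n(KOH) used = 0.08543 x 0.01403 = 0.001199 mol, which equals the excess n(HNO3).
So n(HNO3) consumed by the sample = 0.01718 - 0.001199 = 0.01599 mol.
n(Mg(OH)2) = 0.01599 / 2 = 0.007993 mol.
mass = 0.007993 mol x 58.32 g/mol = 0.466 g.

0.466 g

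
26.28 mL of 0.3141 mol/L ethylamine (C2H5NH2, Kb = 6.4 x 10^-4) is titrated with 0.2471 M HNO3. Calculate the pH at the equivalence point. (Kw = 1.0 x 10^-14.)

5.83

n(C2H5NH2) = 0.3141 x 0.02628 = 0.008255 mol; V(HNO3) at equivalence = 0.008255/0.2471 = 0.03341 L.
At equivalence the base is fully converted to C2H5NH3+; total volume = 0.05969 L, so [C2H5NH3+] = 0.008255/0.05969 = 0.1383 M.
Ka(C2H5NH3+) = Kw/Kb = 1.0e-14 / 6.4 x 10^-4 = 1.56e-11.
[H^+] = sqrt(Ka x [C2H5NH3+]) = sqrt(1.56e-11 x 0.1383) = 1.47e-6 M.
pH = -log(1.47e-6) = 5.83.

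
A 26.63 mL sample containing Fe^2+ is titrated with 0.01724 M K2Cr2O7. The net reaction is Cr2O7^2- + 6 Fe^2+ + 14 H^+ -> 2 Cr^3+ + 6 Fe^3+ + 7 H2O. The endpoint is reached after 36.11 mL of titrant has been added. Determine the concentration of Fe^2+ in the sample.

n(K2Cr2O7) = 0.01724 x 0.03611 = 0.0006225 mol.
From the balanced equation, 1 mol K2Cr2O7 reacts with 6 mol Fe^2+, so n(Fe^2+) = 0.0006225 x 6/1 = 0.003735 mol.
[Fe^2+] = 0.003735 / 0.02663 L = 0.140 M.

0.140 M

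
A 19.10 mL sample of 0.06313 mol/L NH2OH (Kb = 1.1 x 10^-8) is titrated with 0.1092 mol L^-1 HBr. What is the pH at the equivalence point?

3.72

n(NH2OH) = 0.06313 x 0.01910 = 0.001206 mol; V(HBr) at equivalence = 0.001206/0.1092 = 0.01104 L.
At equivalence the base is fully converted to NH3OH+; total volume = 0.03014 L, so [NH3OH+] = 0.001206/0.03014 = 0.04000 M.
Ka(NH3OH+) = Kw/Kb = 1.0e-14 / 1.1 x 10^-8 = 9.09e-7.
[H^+] = sqrt(Ka x [NH3OH+]) = sqrt(9.09e-7 x 0.04000) = 0.000191 M.
pH = -log(0.000191) = 3.72.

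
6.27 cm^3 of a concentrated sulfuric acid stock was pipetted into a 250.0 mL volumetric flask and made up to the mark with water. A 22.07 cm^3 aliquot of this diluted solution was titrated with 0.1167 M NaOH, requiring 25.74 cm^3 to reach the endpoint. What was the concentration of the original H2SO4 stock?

2.71 M

n(NaOH) = 0.1167 x 0.02574 = 0.003004 mol.
n(H2SO4) in the aliquot = 0.003004 x 1/2 = 0.001502 mol.
[diluted H2SO4] = 0.001502 / 0.02207 = 0.06805 M.
Dilution factor = 250.0/6.270 = 39.87, so [stock] = 0.06805 x 39.87 = 2.71 M.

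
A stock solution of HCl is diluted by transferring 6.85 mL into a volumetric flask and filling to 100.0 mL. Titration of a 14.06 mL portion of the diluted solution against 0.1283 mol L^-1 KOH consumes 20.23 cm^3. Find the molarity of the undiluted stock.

2.69 M

n(KOH) = 0.1283 x 0.02023 = 0.002596 mol.
n(HCl) in the aliquot = 0.002596 mol.
[diluted HCl] = 0.002596 / 0.01406 = 0.1846 M.
Dilution factor = 100.0/6.850 = 14.60, so [stock] = 0.1846 x 14.60 = 2.69 M.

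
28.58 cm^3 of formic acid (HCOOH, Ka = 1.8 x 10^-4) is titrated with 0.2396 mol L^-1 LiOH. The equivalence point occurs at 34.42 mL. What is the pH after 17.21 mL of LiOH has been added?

17.21 mL is exactly half the equivalence volume (34.42/2), i.e. the half-equivalence point.
There, n(HA) = n(A^-), so pH = pKa = -log(1.8 x 10^-4) = 3.74.

3.74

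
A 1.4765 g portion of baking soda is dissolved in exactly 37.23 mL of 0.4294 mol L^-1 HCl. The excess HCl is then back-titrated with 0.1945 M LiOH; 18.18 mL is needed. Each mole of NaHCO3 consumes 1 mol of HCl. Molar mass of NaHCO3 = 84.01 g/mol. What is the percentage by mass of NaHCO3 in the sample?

Total n(HCl) added = 0.4294 x 0.03723 = 0.01599 mol.
n(LiOH) used = 0.1945 x 0.01818 = 0.003536 mol, which equals the excess n(HCl).
So n(HCl) consumed by the sample = 0.01599 - 0.003536 = 0.01245 mol.
n(NaHCO3) = 0.01245 / 1 = 0.01245 mol.
mass NaHCO3 = 0.01245 x 84.01 = 1.046 g, so %NaHCO3 = 1.046/1.4765 x 100 = 70.8%.

70.8%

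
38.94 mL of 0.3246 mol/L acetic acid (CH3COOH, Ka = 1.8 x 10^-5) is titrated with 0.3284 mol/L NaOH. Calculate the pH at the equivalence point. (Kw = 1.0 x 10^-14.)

n(CH3COOH) = 0.3246 x 0.03894 = 0.01264 mol; V(NaOH) at equivalence = 0.01264/0.3284 = 0.03849 L.
At equivalence all the acid is converted to CH3COO-; total volume = 0.03894 + 0.03849 = 0.07743 L, so [CH3COO-] = 0.01264/0.07743 = 0.1632 M.
Kb = Kw/Ka = 1.0e-14 / 1.8 x 10^-5 = 5.56e-10.
[OH^-] = sqrt(Kb x [CH3COO-]) = sqrt(5.56e-10 x 0.1632) = 9.52e-6 M.
pOH = 5.02, so pH = 14.00 - 5.02 = 8.98.

8.98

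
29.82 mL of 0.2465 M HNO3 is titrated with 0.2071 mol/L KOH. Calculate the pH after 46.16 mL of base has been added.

12.46

n(acid) = 0.2465 x 0.02982 = 0.007351 mol; n(KOH) added = 0.2071 x 0.04616 = 0.009560 mol.
Base is in excess by 0.009560 - 0.007351 = 0.002209 mol in a total volume of 0.07598 L.
[OH^-] = 0.002209/0.07598 = 0.02907 M, so pOH = 1.54 and pH = 14.00 - 1.54 = 12.46.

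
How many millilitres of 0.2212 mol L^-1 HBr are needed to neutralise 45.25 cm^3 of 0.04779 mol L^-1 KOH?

n(KOH) = 0.04779 mol/L x 0.04525 L = 0.002162 mol.
At equivalence n(HBr) = n(KOH) = 0.002162 mol.
V(HBr) = 0.002162 / 0.2212 = 0.009776 L = 9.78 mL.

9.78 mL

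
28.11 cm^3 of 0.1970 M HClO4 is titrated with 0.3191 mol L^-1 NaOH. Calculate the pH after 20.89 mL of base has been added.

12.36

n(acid) = 0.1970 x 0.02811 = 0.005538 mol; n(NaOH) added = 0.3191 x 0.02089 = 0.006666 mol.
Base is in excess by 0.006666 - 0.005538 = 0.001128 mol in a total volume of 0.04900 L.
[OH^-] = 0.001128/0.04900 = 0.02303 M, so pOH = 1.64 and pH = 14.00 - 1.64 = 12.36.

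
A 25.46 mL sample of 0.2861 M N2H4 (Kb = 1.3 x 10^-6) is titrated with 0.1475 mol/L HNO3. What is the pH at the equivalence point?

n(N2H4) = 0.2861 x 0.02546 = 0.007284 mol; V(HNO3) at equivalence = 0.007284/0.1475 = 0.04938 L.
At equivalence the base is fully converted to N2H5+; total volume = 0.07484 L, so [N2H5+] = 0.007284/0.07484 = 0.09732 M.
Ka(N2H5+) = Kw/Kb = 1.0e-14 / 1.3 x 10^-6 = 7.69e-9.
[H^+] = sqrt(Ka x [N2H5+]) = sqrt(7.69e-9 x 0.09732) = 2.74e-5 M.
pH = -log(2.74e-5) = 4.56.

4.56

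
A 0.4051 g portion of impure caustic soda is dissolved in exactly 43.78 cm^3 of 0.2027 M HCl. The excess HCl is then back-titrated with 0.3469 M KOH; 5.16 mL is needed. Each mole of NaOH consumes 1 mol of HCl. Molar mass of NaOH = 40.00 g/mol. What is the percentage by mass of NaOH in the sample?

70.0%

Total n(HCl) added = 0.2027 x 0.04378 = 0.008874 mol.
n(KOH) used = 0.3469 x 0.005160 = 0.001790 mol, which equals the excess n(HCl).
So n(HCl) consumed by the sample = 0.008874 - 0.001790 = 0.007084 mol.
n(NaOH) = 0.007084 / 1 = 0.007084 mol.
mass NaOH = 0.007084 x 40.00 = 0.2834 g, so %NaOH = 0.2834/0.4051 x 100 = 70.0%.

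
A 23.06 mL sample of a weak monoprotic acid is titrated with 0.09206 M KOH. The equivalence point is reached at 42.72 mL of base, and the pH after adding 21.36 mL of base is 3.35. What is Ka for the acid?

21.36 mL is half of the equivalence volume, so this is the half-equivalence point where [HA] = [A^-].
At half-equivalence pH = pKa, so pKa = 3.35.
Ka = 10^(-3.35) = 4.5 x 10^-4.

4.5 x 10^-4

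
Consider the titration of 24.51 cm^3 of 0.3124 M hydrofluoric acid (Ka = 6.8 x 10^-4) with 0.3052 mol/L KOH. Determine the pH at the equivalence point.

8.18

n(HF) = 0.3124 x 0.02451 = 0.007657 mol; V(KOH) at equivalence = 0.007657/0.3052 = 0.02509 L.
At equivalence all the acid is converted to F-; total volume = 0.02451 + 0.02509 = 0.04960 L, so [F-] = 0.007657/0.04960 = 0.1544 M.
Kb = Kw/Ka = 1.0e-14 / 6.8 x 10^-4 = 1.47e-11.
[OH^-] = sqrt(Kb x [F-]) = sqrt(1.47e-11 x 0.1544) = 1.51e-6 M.
pOH = 5.82, so pH = 14.00 - 5.82 = 8.18.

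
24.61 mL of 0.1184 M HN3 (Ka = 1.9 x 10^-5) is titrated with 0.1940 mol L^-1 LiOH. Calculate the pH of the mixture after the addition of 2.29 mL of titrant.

Initial n(HN3) = 0.1184 x 0.02461 = 0.002914 mol.
n(LiOH) added = 0.1940 x 0.002290 = 0.0004443 mol, converting that many moles of HN3 to N3-.
Remaining n(HN3) = 0.002470 mol; n(N3-) = 0.0004443 mol.
By Henderson-Hasselbalch, pH = pKa + log([A^-]/[HA]) = 4.72 + log(0.0004443/0.002470) = 4.72 + (-0.74) = 3.98.

3.98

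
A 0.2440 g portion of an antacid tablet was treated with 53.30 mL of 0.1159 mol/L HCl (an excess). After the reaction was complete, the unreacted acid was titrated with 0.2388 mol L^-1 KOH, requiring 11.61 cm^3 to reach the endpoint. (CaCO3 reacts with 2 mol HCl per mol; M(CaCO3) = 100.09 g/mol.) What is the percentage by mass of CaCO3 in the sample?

69.8%

Total n(HCl) added = 0.1159 x 0.05330 = 0.006177 mol.
n(KOH) used = 0.2388 x 0.01161 = 0.002772 mol, which equals the excess n(HCl).
So n(HCl) consumed by the sample = 0.006177 - 0.002772 = 0.003405 mol.
n(CaCO3) = 0.003405 / 2 = 0.001703 mol.
mass CaCO3 = 0.001703 x 100.09 = 0.1704 g, so %CaCO3 = 0.1704/0.2440 x 100 = 69.8%.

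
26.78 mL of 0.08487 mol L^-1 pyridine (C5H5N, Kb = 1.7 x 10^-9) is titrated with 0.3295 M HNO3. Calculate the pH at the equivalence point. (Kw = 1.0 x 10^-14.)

3.20

n(C5H5N) = 0.08487 x 0.02678 = 0.002273 mol; V(HNO3) at equivalence = 0.002273/0.3295 = 0.006898 L.
At equivalence the base is fully converted to C5H5NH+; total volume = 0.03368 L, so [C5H5NH+] = 0.002273/0.03368 = 0.06749 M.
Ka(C5H5NH+) = Kw/Kb = 1.0e-14 / 1.7 x 10^-9 = 5.88e-6.
[H^+] = sqrt(Ka x [C5H5NH+]) = sqrt(5.88e-6 x 0.06749) = 0.000630 M.
pH = -log(0.000630) = 3.20.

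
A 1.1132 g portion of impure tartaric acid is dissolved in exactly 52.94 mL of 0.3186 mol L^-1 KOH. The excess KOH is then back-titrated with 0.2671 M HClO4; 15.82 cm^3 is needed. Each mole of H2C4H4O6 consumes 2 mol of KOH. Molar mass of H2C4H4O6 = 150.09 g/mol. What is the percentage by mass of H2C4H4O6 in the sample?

Total n(KOH) added = 0.3186 x 0.05294 = 0.01687 mol.
n(HClO4) used = 0.2671 x 0.01582 = 0.004226 mol, which equals the excess n(KOH).
So n(KOH) consumed by the sample = 0.01687 - 0.004226 = 0.01264 mol.
n(H2C4H4O6) = 0.01264 / 2 = 0.006321 mol.
mass H2C4H4O6 = 0.006321 x 150.09 = 0.9487 g, so %H2C4H4O6 = 0.9487/1.1132 x 100 = 85.2%.

85.2%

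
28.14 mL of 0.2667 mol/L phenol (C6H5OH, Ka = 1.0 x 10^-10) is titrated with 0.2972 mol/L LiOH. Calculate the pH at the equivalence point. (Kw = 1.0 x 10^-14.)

n(C6H5OH) = 0.2667 x 0.02814 = 0.007505 mol; V(LiOH) at equivalence = 0.007505/0.2972 = 0.02525 L.
At equivalence all the acid is converted to C6H5O-; total volume = 0.02814 + 0.02525 = 0.05339 L, so [C6H5O-] = 0.007505/0.05339 = 0.1406 M.
Kb = Kw/Ka = 1.0e-14 / 1.0 x 10^-10 = 0.000100.
[OH^-] = sqrt(Kb x [C6H5O-]) = sqrt(0.000100 x 0.1406) = 0.00375 M.
pOH = 2.43, so pH = 14.00 - 2.43 = 11.57.

11.57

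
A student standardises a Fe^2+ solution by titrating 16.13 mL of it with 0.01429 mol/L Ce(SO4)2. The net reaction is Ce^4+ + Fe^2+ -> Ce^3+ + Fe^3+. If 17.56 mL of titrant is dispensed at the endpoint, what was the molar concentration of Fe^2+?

n(Ce(SO4)2) = 0.01429 x 0.01756 = 0.0002509 mol.
From the balanced equation, 1 mol Ce(SO4)2 reacts with 1 mol Fe^2+, so n(Fe^2+) = 0.0002509 x 1/1 = 0.0002509 mol.
[Fe^2+] = 0.0002509 / 0.01613 L = 0.0156 M.

0.0156 M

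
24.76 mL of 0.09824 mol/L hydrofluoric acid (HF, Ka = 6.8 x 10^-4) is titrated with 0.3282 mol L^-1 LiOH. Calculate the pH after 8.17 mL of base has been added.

n(acid) = 0.09824 x 0.02476 = 0.002432 mol; n(LiOH) added = 0.3282 x 0.008170 = 0.002681 mol.
Base is in excess by 0.002681 - 0.002432 = 0.0002490 mol in a total volume of 0.03293 L.
[OH^-] = 0.0002490/0.03293 = 0.007561 M, so pOH = 2.12 and pH = 14.00 - 2.12 = 11.88.

11.88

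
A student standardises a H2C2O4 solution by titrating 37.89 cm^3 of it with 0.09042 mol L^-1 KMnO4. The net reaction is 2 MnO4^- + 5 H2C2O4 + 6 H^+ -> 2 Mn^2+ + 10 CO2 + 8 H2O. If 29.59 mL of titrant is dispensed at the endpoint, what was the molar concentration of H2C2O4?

0.177 M

n(KMnO4) = 0.09042 x 0.02959 = 0.002676 mol.
From the balanced equation, 2 mol KMnO4 reacts with 5 mol H2C2O4, so n(H2C2O4) = 0.002676 x 5/2 = 0.006689 mol.
[H2C2O4] = 0.006689 / 0.03789 L = 0.177 M.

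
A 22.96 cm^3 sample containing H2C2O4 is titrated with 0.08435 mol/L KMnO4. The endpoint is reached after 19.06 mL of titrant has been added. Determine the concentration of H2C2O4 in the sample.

n(KMnO4) = 0.08435 x 0.01906 = 0.001608 mol.
From the balanced equation, 2 mol KMnO4 reacts with 5 mol H2C2O4, so n(H2C2O4) = 0.001608 x 5/2 = 0.004019 mol.
[H2C2O4] = 0.004019 / 0.02296 L = 0.175 M.

0.175 M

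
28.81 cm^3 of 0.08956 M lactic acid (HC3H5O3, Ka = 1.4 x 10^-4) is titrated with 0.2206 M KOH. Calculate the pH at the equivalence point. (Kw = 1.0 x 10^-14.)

8.33

n(HC3H5O3) = 0.08956 x 0.02881 = 0.002580 mol; V(KOH) at equivalence = 0.002580/0.2206 = 0.01170 L.
At equivalence all the acid is converted to C3H5O3-; total volume = 0.02881 + 0.01170 = 0.04051 L, so [C3H5O3-] = 0.002580/0.04051 = 0.06370 M.
Kb = Kw/Ka = 1.0e-14 / 1.4 x 10^-4 = 7.14e-11.
[OH^-] = sqrt(Kb x [C3H5O3-]) = sqrt(7.14e-11 x 0.06370) = 2.13e-6 M.
pOH = 5.67, so pH = 14.00 - 5.67 = 8.33.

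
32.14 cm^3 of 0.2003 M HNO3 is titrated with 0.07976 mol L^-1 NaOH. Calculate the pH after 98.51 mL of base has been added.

n(acid) = 0.2003 x 0.03214 = 0.006438 mol; n(NaOH) added = 0.07976 x 0.09851 = 0.007857 mol.
Base is in excess by 0.007857 - 0.006438 = 0.001420 mol in a total volume of 0.1307 L.
[OH^-] = 0.001420/0.1307 = 0.01087 M, so pOH = 1.96 and pH = 14.00 - 1.96 = 12.04.

12.04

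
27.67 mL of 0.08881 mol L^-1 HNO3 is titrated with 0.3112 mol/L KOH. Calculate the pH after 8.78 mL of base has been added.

11.88

n(acid) = 0.08881 x 0.02767 = 0.002457 mol; n(KOH) added = 0.3112 x 0.008780 = 0.002732 mol.
Base is in excess by 0.002732 - 0.002457 = 0.0002750 mol in a total volume of 0.03645 L.
[OH^-] = 0.0002750/0.03645 = 0.007544 M, so pOH = 2.12 and pH = 14.00 - 2.12 = 11.88.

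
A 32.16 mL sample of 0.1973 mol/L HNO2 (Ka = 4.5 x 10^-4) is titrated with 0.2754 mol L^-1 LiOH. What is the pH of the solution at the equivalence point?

n(HNO2) = 0.1973 x 0.03216 = 0.006345 mol; V(LiOH) at equivalence = 0.006345/0.2754 = 0.02304 L.
At equivalence all the acid is converted to NO2-; total volume = 0.03216 + 0.02304 = 0.05520 L, so [NO2-] = 0.006345/0.05520 = 0.1149 M.
Kb = Kw/Ka = 1.0e-14 / 4.5 x 10^-4 = 2.22e-11.
[OH^-] = sqrt(Kb x [NO2-]) = sqrt(2.22e-11 x 0.1149) = 1.60e-6 M.
pOH = 5.80, so pH = 14.00 - 5.80 = 8.20.

8.20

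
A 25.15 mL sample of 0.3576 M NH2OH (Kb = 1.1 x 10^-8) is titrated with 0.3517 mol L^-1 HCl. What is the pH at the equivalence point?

n(NH2OH) = 0.3576 x 0.02515 = 0.008994 mol; V(HCl) at equivalence = 0.008994/0.3517 = 0.02557 L.
At equivalence the base is fully converted to NH3OH+; total volume = 0.05072 L, so [NH3OH+] = 0.008994/0.05072 = 0.1773 M.
Ka(NH3OH+) = Kw/Kb = 1.0e-14 / 1.1 x 10^-8 = 9.09e-7.
[H^+] = sqrt(Ka x [NH3OH+]) = sqrt(9.09e-7 x 0.1773) = 0.000401 M.
pH = -log(0.000401) = 3.40.

3.40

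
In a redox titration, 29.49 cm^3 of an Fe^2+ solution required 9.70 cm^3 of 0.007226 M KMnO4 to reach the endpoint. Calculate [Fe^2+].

0.0119 M

n(KMnO4) = 0.007226 x 0.009700 = 7.009e-5 mol.
From the balanced equation, 1 mol KMnO4 reacts with 5 mol Fe^2+, so n(Fe^2+) = 7.009e-5 x 5/1 = 0.0003505 mol.
[Fe^2+] = 0.0003505 / 0.02949 L = 0.0119 M.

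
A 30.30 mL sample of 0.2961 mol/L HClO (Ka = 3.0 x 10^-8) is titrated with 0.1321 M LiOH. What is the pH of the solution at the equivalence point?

n(HClO) = 0.2961 x 0.03030 = 0.008972 mol; V(LiOH) at equivalence = 0.008972/0.1321 = 0.06792 L.
At equivalence all the acid is converted to ClO-; total volume = 0.03030 + 0.06792 = 0.09822 L, so [ClO-] = 0.008972/0.09822 = 0.09135 M.
Kb = Kw/Ka = 1.0e-14 / 3.0 x 10^-8 = 3.33e-7.
[OH^-] = sqrt(Kb x [ClO-]) = sqrt(3.33e-7 x 0.09135) = 0.000174 M.
pOH = 3.76, so pH = 14.00 - 3.76 = 10.24.

10.24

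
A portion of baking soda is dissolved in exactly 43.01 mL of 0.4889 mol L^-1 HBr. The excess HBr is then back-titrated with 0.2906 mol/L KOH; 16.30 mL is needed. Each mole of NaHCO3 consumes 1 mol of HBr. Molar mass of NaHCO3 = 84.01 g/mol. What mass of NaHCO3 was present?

1.37 g

Total n(HBr) added = 0.4889 x 0.04301 = 0.02103 mol.
n(KOH) used = 0.2906 x 0.01630 = 0.004737 mol, which equals the excess n(HBr).
So n(HBr) consumed by the sample = 0.02103 - 0.004737 = 0.01629 mol.
n(NaHCO3) = 0.01629 / 1 = 0.01629 mol.
mass = 0.01629 mol x 84.01 g/mol = 1.37 g.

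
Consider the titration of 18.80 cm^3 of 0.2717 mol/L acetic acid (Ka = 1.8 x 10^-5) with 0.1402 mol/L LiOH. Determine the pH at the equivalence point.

n(CH3COOH) = 0.2717 x 0.01880 = 0.005108 mol; V(LiOH) at equivalence = 0.005108/0.1402 = 0.03643 L.
At equivalence all the acid is converted to CH3COO-; total volume = 0.01880 + 0.03643 = 0.05523 L, so [CH3COO-] = 0.005108/0.05523 = 0.09248 M.
Kb = Kw/Ka = 1.0e-14 / 1.8 x 10^-5 = 5.56e-10.
[OH^-] = sqrt(Kb x [CH3COO-]) = sqrt(5.56e-10 x 0.09248) = 7.17e-6 M.
pOH = 5.14, so pH = 14.00 - 5.14 = 8.86.

8.86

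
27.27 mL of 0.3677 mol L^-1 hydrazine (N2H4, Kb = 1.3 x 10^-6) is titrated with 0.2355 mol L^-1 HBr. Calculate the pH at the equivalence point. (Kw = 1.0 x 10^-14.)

4.48

n(N2H4) = 0.3677 x 0.02727 = 0.01003 mol; V(HBr) at equivalence = 0.01003/0.2355 = 0.04258 L.
At equivalence the base is fully converted to N2H5+; total volume = 0.06985 L, so [N2H5+] = 0.01003/0.06985 = 0.1436 M.
Ka(N2H5+) = Kw/Kb = 1.0e-14 / 1.3 x 10^-6 = 7.69e-9.
[H^+] = sqrt(Ka x [N2H5+]) = sqrt(7.69e-9 x 0.1436) = 3.32e-5 M.
pH = -log(3.32e-5) = 4.48.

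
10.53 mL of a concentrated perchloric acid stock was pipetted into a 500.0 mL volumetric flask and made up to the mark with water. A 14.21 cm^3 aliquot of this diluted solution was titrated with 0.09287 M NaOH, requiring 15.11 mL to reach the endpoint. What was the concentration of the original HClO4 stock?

n(NaOH) = 0.09287 x 0.01511 = 0.001403 mol.
n(HClO4) in the aliquot = 0.001403 mol.
[diluted HClO4] = 0.001403 / 0.01421 = 0.09875 M.
Dilution factor = 500.0/10.53 = 47.48, so [stock] = 0.09875 x 47.48 = 4.69 M.

4.69 M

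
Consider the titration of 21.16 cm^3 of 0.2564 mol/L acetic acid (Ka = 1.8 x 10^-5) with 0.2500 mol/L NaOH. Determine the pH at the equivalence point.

n(CH3COOH) = 0.2564 x 0.02116 = 0.005425 mol; V(NaOH) at equivalence = 0.005425/0.2500 = 0.02170 L.
At equivalence all the acid is converted to CH3COO-; total volume = 0.02116 + 0.02170 = 0.04286 L, so [CH3COO-] = 0.005425/0.04286 = 0.1266 M.
Kb = Kw/Ka = 1.0e-14 / 1.8 x 10^-5 = 5.56e-10.
[OH^-] = sqrt(Kb x [CH3COO-]) = sqrt(5.56e-10 x 0.1266) = 8.39e-6 M.
pOH = 5.08, so pH = 14.00 - 5.08 = 8.92.

8.92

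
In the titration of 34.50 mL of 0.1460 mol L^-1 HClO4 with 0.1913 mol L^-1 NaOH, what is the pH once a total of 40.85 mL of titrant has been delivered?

n(acid) = 0.1460 x 0.03450 = 0.005037 mol; n(NaOH) added = 0.1913 x 0.04085 = 0.007815 mol.
Base is in excess by 0.007815 - 0.005037 = 0.002778 mol in a total volume of 0.07535 L.
[OH^-] = 0.002778/0.07535 = 0.03686 M, so pOH = 1.43 and pH = 14.00 - 1.43 = 12.57.

12.57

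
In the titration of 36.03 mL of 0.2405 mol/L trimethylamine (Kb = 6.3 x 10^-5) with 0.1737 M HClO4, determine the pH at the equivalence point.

5.40

n((CH3)3N) = 0.2405 x 0.03603 = 0.008665 mol; V(HClO4) at equivalence = 0.008665/0.1737 = 0.04989 L.
At equivalence the base is fully converted to (CH3)3NH+; total volume = 0.08592 L, so [(CH3)3NH+] = 0.008665/0.08592 = 0.1009 M.
Ka((CH3)3NH+) = Kw/Kb = 1.0e-14 / 6.3 x 10^-5 = 1.59e-10.
[H^+] = sqrt(Ka x [(CH3)3NH+]) = sqrt(1.59e-10 x 0.1009) = 4.00e-6 M.
pH = -log(4.00e-6) = 5.40.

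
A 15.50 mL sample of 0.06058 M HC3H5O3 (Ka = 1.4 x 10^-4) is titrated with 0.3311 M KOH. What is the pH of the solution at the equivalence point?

n(HC3H5O3) = 0.06058 x 0.01550 = 0.0009390 mol; V(KOH) at equivalence = 0.0009390/0.3311 = 0.002836 L.
At equivalence all the acid is converted to C3H5O3-; total volume = 0.01550 + 0.002836 = 0.01834 L, so [C3H5O3-] = 0.0009390/0.01834 = 0.05121 M.
Kb = Kw/Ka = 1.0e-14 / 1.4 x 10^-4 = 7.14e-11.
[OH^-] = sqrt(Kb x [C3H5O3-]) = sqrt(7.14e-11 x 0.05121) = 1.91e-6 M.
pOH = 5.72, so pH = 14.00 - 5.72 = 8.28.

8.28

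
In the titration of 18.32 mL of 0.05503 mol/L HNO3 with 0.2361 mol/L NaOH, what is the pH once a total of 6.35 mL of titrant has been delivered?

12.30

n(acid) = 0.05503 x 0.01832 = 0.001008 mol; n(NaOH) added = 0.2361 x 0.006350 = 0.001499 mol.
Base is in excess by 0.001499 - 0.001008 = 0.0004911 mol in a total volume of 0.02467 L.
[OH^-] = 0.0004911/0.02467 = 0.01991 M, so pOH = 1.70 and pH = 14.00 - 1.70 = 12.30.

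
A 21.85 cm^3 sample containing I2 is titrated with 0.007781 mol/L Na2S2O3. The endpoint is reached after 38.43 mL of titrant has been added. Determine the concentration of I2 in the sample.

0.00684 M

n(Na2S2O3) = 0.007781 x 0.03843 = 0.0002990 mol.
From the balanced equation, 2 mol Na2S2O3 reacts with 1 mol I2, so n(I2) = 0.0002990 x 1/2 = 0.0001495 mol.
[I2] = 0.0001495 / 0.02185 L = 0.00684 M.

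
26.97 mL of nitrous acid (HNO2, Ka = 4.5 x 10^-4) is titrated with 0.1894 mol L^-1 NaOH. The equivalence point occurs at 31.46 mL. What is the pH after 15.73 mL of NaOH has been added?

3.35

15.73 mL is exactly half the equivalence volume (31.46/2), i.e. the half-equivalence point.
There, n(HA) = n(A^-), so pH = pKa = -log(4.5 x 10^-4) = 3.35.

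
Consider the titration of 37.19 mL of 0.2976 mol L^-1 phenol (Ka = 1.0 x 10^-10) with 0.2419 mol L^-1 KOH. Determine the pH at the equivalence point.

11.56

n(C6H5OH) = 0.2976 x 0.03719 = 0.01107 mol; V(KOH) at equivalence = 0.01107/0.2419 = 0.04575 L.
At equivalence all the acid is converted to C6H5O-; total volume = 0.03719 + 0.04575 = 0.08294 L, so [C6H5O-] = 0.01107/0.08294 = 0.1334 M.
Kb = Kw/Ka = 1.0e-14 / 1.0 x 10^-10 = 0.000100.
[OH^-] = sqrt(Kb x [C6H5O-]) = sqrt(0.000100 x 0.1334) = 0.00365 M.
pOH = 2.44, so pH = 14.00 - 2.44 = 11.56.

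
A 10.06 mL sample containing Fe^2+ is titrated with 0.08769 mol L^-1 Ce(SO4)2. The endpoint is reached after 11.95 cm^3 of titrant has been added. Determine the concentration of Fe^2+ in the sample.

0.104 M

n(Ce(SO4)2) = 0.08769 x 0.01195 = 0.001048 mol.
From the balanced equation, 1 mol Ce(SO4)2 reacts with 1 mol Fe^2+, so n(Fe^2+) = 0.001048 x 1/1 = 0.001048 mol.
[Fe^2+] = 0.001048 / 0.01006 L = 0.104 M.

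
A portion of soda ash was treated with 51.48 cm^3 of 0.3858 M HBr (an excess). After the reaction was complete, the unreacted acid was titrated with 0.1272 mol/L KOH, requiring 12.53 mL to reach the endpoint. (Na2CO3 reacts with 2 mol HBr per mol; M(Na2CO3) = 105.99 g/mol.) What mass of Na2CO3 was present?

0.968 g

Total n(HBr) added = 0.3858 x 0.05148 = 0.01986 mol.
n(KOH) used = 0.1272 x 0.01253 = 0.001594 mol, which equals the excess n(HBr).
So n(HBr) consumed by the sample = 0.01986 - 0.001594 = 0.01827 mol.
n(Na2CO3) = 0.01827 / 2 = 0.009134 mol.
mass = 0.009134 mol x 105.99 g/mol = 0.968 g.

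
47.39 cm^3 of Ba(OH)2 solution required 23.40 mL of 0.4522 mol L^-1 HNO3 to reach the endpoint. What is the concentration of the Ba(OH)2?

0.112 M

n(HNO3) delivered = 0.4522 x 0.02340 = 0.01058 mol.
The reaction is 1 Ba(OH)2 + 2 HNO3, so n(Ba(OH)2) = 0.01058 x 1/2 = 0.005291 mol.
[Ba(OH)2] = 0.005291 mol / 0.04739 L = 0.112 M.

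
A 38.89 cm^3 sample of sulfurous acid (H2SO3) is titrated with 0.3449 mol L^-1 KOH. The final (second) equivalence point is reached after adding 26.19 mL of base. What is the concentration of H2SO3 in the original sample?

0.116 M

n(KOH) = 0.3449 x 0.02619 = 0.009033 mol.
At the final (second) equivalence point, 2 mol OH^- react per mol H2SO3, so n(H2SO3) = 0.009033 / 2 = 0.004516 mol.
[H2SO3] = 0.004516 / 0.03889 L = 0.116 M.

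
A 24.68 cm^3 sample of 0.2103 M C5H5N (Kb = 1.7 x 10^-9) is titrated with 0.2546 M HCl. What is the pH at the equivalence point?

n(C5H5N) = 0.2103 x 0.02468 = 0.005190 mol; V(HCl) at equivalence = 0.005190/0.2546 = 0.02039 L.
At equivalence the base is fully converted to C5H5NH+; total volume = 0.04507 L, so [C5H5NH+] = 0.005190/0.04507 = 0.1152 M.
Ka(C5H5NH+) = Kw/Kb = 1.0e-14 / 1.7 x 10^-9 = 5.88e-6.
[H^+] = sqrt(Ka x [C5H5NH+]) = sqrt(5.88e-6 x 0.1152) = 0.000823 M.
pH = -log(0.000823) = 3.08.

3.08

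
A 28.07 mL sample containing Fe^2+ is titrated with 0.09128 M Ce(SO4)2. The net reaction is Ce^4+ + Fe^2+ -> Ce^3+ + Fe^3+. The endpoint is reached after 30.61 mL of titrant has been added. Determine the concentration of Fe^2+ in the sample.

n(Ce(SO4)2) = 0.09128 x 0.03061 = 0.002794 mol.
From the balanced equation, 1 mol Ce(SO4)2 reacts with 1 mol Fe^2+, so n(Fe^2+) = 0.002794 x 1/1 = 0.002794 mol.
[Fe^2+] = 0.002794 / 0.02807 L = 0.0995 M.

0.0995 M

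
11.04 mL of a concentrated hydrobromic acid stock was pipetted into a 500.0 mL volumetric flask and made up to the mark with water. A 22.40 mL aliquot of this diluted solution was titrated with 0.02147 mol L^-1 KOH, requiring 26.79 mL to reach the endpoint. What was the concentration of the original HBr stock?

n(KOH) = 0.02147 x 0.02679 = 0.0005752 mol.
n(HBr) in the aliquot = 0.0005752 mol.
[diluted HBr] = 0.0005752 / 0.02240 = 0.02568 M.
Dilution factor = 500.0/11.04 = 45.29, so [stock] = 0.02568 x 45.29 = 1.16 M.

1.16 M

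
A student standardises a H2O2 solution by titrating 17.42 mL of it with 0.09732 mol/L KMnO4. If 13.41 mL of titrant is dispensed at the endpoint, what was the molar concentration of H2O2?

n(KMnO4) = 0.09732 x 0.01341 = 0.001305 mol.
From the balanced equation, 2 mol KMnO4 reacts with 5 mol H2O2, so n(H2O2) = 0.001305 x 5/2 = 0.003263 mol.
[H2O2] = 0.003263 / 0.01742 L = 0.187 M.

0.187 M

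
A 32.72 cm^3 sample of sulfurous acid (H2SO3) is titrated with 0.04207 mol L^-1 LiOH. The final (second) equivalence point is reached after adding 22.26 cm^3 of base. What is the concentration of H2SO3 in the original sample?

n(LiOH) = 0.04207 x 0.02226 = 0.0009365 mol.
At the final (second) equivalence point, 2 mol OH^- react per mol H2SO3, so n(H2SO3) = 0.0009365 / 2 = 0.0004682 mol.
[H2SO3] = 0.0004682 / 0.03272 L = 0.0143 M.

0.0143 M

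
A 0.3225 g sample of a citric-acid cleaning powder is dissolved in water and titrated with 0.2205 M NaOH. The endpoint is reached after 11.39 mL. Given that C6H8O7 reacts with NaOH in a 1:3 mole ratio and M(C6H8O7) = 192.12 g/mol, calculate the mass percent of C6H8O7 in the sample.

49.9%

n(NaOH) = 0.2205 x 0.01139 = 0.002511 mol.
n(C6H8O7) = 0.002511 / 3 = 0.0008372 mol.
mass of C6H8O7 = 0.0008372 x 192.12 = 0.1608 g.
% purity = 0.1608 / 0.3225 x 100 = 49.9%.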